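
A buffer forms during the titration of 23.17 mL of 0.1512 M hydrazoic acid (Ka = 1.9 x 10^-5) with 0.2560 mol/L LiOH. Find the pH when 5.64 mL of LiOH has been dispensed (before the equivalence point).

4.57

Initial n(HN3) = 0.1512 x 0.02317 = 0.003503 mol.
n(LiOH) added = 0.2560 x 0.005640 = 0.001444 mol, converting that many moles of HN3 to N3-.
Remaining n(HN3) = 0.002059 mol; n(N3-) = 0.001444 mol.
By Henderson-Hasselbalch, pH = pKa + log([A^-]/[HA]) = 4.72 + log(0.001444/0.002059) = 4.72 + (-0.15) = 4.57.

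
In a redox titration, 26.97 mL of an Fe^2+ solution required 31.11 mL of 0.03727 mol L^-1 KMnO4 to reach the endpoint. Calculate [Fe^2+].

n(KMnO4) = 0.03727 x 0.03111 = 0.001159 mol.
From the balanced equation, 1 mol KMnO4 reacts with 5 mol Fe^2+, so n(Fe^2+) = 0.001159 x 5/1 = 0.005797 mol.
[Fe^2+] = 0.005797 / 0.02697 L = 0.215 M.

0.215 M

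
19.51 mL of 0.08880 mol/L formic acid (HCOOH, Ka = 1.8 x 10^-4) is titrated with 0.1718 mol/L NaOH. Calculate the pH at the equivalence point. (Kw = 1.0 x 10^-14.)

n(HCOOH) = 0.08880 x 0.01951 = 0.001732 mol; V(NaOH) at equivalence = 0.001732/0.1718 = 0.01008 L.
At equivalence all the acid is converted to HCOO-; total volume = 0.01951 + 0.01008 = 0.02959 L, so [HCOO-] = 0.001732/0.02959 = 0.05854 M.
Kb = Kw/Ka = 1.0e-14 / 1.8 x 10^-4 = 5.56e-11.
[OH^-] = sqrt(Kb x [HCOO-]) = sqrt(5.56e-11 x 0.05854) = 1.80e-6 M.
pOH = 5.74, so pH = 14.00 - 5.74 = 8.26.

8.26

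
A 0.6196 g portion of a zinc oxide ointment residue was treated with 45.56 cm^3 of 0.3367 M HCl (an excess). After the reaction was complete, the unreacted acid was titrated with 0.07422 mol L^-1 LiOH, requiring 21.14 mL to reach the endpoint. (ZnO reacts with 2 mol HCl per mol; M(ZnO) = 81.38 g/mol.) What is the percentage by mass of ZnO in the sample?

90.4%

Total n(HCl) added = 0.3367 x 0.04556 = 0.01534 mol.
n(LiOH) used = 0.07422 x 0.02114 = 0.001569 mol, which equals the excess n(HCl).
So n(HCl) consumed by the sample = 0.01534 - 0.001569 = 0.01377 mol.
n(ZnO) = 0.01377 / 2 = 0.006886 mol.
mass ZnO = 0.006886 x 81.38 = 0.5603 g, so %ZnO = 0.5603/0.6196 x 100 = 90.4%.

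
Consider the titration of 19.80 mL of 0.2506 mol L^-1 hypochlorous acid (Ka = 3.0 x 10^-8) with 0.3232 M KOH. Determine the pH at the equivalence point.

n(HClO) = 0.2506 x 0.01980 = 0.004962 mol; V(KOH) at equivalence = 0.004962/0.3232 = 0.01535 L.
At equivalence all the acid is converted to ClO-; total volume = 0.01980 + 0.01535 = 0.03515 L, so [ClO-] = 0.004962/0.03515 = 0.1412 M.
Kb = Kw/Ka = 1.0e-14 / 3.0 x 10^-8 = 3.33e-7.
[OH^-] = sqrt(Kb x [ClO-]) = sqrt(3.33e-7 x 0.1412) = 0.000217 M.
pOH = 3.66, so pH = 14.00 - 3.66 = 10.34.

10.34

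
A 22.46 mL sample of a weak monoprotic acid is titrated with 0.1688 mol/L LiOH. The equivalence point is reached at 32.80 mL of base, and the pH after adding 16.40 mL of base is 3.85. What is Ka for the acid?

1.4 x 10^-4

16.40 mL is half of the equivalence volume, so this is the half-equivalence point where [HA] = [A^-].
At half-equivalence pH = pKa, so pKa = 3.85.
Ka = 10^(-3.85) = 1.4 x 10^-4.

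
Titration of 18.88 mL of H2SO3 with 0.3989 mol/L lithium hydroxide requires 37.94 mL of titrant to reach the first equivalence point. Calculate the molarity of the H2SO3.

n(LiOH) = 0.3989 x 0.03794 = 0.01513 mol.
At the first equivalence point, 1 mol OH^- react per mol H2SO3, so n(H2SO3) = 0.01513 / 1 = 0.01513 mol.
[H2SO3] = 0.01513 / 0.01888 L = 0.802 M.

0.802 M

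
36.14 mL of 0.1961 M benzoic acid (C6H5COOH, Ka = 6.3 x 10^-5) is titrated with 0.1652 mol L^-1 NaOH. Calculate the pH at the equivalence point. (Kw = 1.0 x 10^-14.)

8.58

n(C6H5COOH) = 0.1961 x 0.03614 = 0.007087 mol; V(NaOH) at equivalence = 0.007087/0.1652 = 0.04290 L.
At equivalence all the acid is converted to C6H5COO-; total volume = 0.03614 + 0.04290 = 0.07904 L, so [C6H5COO-] = 0.007087/0.07904 = 0.08966 M.
Kb = Kw/Ka = 1.0e-14 / 6.3 x 10^-5 = 1.59e-10.
[OH^-] = sqrt(Kb x [C6H5COO-]) = sqrt(1.59e-10 x 0.08966) = 3.77e-6 M.
pOH = 5.42, so pH = 14.00 - 5.42 = 8.58.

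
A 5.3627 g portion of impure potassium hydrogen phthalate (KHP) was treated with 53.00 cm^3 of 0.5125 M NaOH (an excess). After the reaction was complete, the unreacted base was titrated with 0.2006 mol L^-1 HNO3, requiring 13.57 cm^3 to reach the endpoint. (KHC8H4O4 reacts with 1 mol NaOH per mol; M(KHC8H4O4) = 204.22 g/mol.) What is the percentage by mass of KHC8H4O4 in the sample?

Total n(NaOH) added = 0.5125 x 0.05300 = 0.02716 mol.
n(HNO3) used = 0.2006 x 0.01357 = 0.002722 mol, which equals the excess n(NaOH).
So n(NaOH) consumed by the sample = 0.02716 - 0.002722 = 0.02444 mol.
n(KHC8H4O4) = 0.02444 / 1 = 0.02444 mol.
mass KHC8H4O4 = 0.02444 x 204.22 = 4.991 g, so %KHC8H4O4 = 4.991/5.3627 x 100 = 93.1%.

93.1%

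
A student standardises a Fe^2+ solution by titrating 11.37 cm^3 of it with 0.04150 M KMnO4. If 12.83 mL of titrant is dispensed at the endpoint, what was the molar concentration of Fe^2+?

0.234 M

n(KMnO4) = 0.04150 x 0.01283 = 0.0005324 mol.
From the balanced equation, 1 mol KMnO4 reacts with 5 mol Fe^2+, so n(Fe^2+) = 0.0005324 x 5/1 = 0.002662 mol.
[Fe^2+] = 0.002662 / 0.01137 L = 0.234 M.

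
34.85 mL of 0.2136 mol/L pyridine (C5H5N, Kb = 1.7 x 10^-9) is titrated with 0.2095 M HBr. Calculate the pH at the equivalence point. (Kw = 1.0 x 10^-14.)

3.10

n(C5H5N) = 0.2136 x 0.03485 = 0.007444 mol; V(HBr) at equivalence = 0.007444/0.2095 = 0.03553 L.
At equivalence the base is fully converted to C5H5NH+; total volume = 0.07038 L, so [C5H5NH+] = 0.007444/0.07038 = 0.1058 M.
Ka(C5H5NH+) = Kw/Kb = 1.0e-14 / 1.7 x 10^-9 = 5.88e-6.
[H^+] = sqrt(Ka x [C5H5NH+]) = sqrt(5.88e-6 x 0.1058) = 0.000789 M.
pH = -log(0.000789) = 3.10.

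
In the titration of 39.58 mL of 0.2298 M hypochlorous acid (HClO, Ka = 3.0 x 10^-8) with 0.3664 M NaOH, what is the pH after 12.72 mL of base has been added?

7.54

Initial n(HClO) = 0.2298 x 0.03958 = 0.009095 mol.
n(NaOH) added = 0.3664 x 0.01272 = 0.004661 mol, converting that many moles of HClO to ClO-.
Remaining n(HClO) = 0.004435 mol; n(ClO-) = 0.004661 mol.
By Henderson-Hasselbalch, pH = pKa + log([A^-]/[HA]) = 7.52 + log(0.004661/0.004435) = 7.52 + (+0.02) = 7.54.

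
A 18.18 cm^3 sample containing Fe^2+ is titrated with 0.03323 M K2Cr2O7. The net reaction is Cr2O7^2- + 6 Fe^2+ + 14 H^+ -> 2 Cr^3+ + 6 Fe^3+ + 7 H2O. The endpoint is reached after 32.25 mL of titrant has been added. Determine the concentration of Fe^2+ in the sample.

n(K2Cr2O7) = 0.03323 x 0.03225 = 0.001072 mol.
From the balanced equation, 1 mol K2Cr2O7 reacts with 6 mol Fe^2+, so n(Fe^2+) = 0.001072 x 6/1 = 0.006430 mol.
[Fe^2+] = 0.006430 / 0.01818 L = 0.354 M.

0.354 M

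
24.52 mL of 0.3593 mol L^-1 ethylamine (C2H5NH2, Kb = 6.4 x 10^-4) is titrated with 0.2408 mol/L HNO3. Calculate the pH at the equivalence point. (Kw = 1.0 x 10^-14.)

5.82

n(C2H5NH2) = 0.3593 x 0.02452 = 0.008810 mol; V(HNO3) at equivalence = 0.008810/0.2408 = 0.03659 L.
At equivalence the base is fully converted to C2H5NH3+; total volume = 0.06111 L, so [C2H5NH3+] = 0.008810/0.06111 = 0.1442 M.
Ka(C2H5NH3+) = Kw/Kb = 1.0e-14 / 6.4 x 10^-4 = 1.56e-11.
[H^+] = sqrt(Ka x [C2H5NH3+]) = sqrt(1.56e-11 x 0.1442) = 1.50e-6 M.
pH = -log(1.50e-6) = 5.82.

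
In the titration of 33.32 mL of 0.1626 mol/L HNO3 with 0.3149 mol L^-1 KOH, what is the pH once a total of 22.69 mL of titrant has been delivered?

12.49

n(acid) = 0.1626 x 0.03332 = 0.005418 mol; n(KOH) added = 0.3149 x 0.02269 = 0.007145 mol.
Base is in excess by 0.007145 - 0.005418 = 0.001727 mol in a total volume of 0.05601 L.
[OH^-] = 0.001727/0.05601 = 0.03084 M, so pOH = 1.51 and pH = 14.00 - 1.51 = 12.49.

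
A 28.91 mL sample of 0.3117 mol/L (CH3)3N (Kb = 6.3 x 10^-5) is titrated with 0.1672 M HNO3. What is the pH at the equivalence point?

5.38

n((CH3)3N) = 0.3117 x 0.02891 = 0.009011 mol; V(HNO3) at equivalence = 0.009011/0.1672 = 0.05390 L.
At equivalence the base is fully converted to (CH3)3NH+; total volume = 0.08281 L, so [(CH3)3NH+] = 0.009011/0.08281 = 0.1088 M.
Ka((CH3)3NH+) = Kw/Kb = 1.0e-14 / 6.3 x 10^-5 = 1.59e-10.
[H^+] = sqrt(Ka x [(CH3)3NH+]) = sqrt(1.59e-10 x 0.1088) = 4.16e-6 M.
pH = -log(4.16e-6) = 5.38.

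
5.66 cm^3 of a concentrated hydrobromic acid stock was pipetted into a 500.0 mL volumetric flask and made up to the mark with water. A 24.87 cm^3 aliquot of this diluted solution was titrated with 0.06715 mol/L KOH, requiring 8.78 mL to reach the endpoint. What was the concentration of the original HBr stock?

2.09 M

n(KOH) = 0.06715 x 0.008780 = 0.0005896 mol.
n(HBr) in the aliquot = 0.0005896 mol.
[diluted HBr] = 0.0005896 / 0.02487 = 0.02371 M.
Dilution factor = 500.0/5.660 = 88.34, so [stock] = 0.02371 x 88.34 = 2.09 M.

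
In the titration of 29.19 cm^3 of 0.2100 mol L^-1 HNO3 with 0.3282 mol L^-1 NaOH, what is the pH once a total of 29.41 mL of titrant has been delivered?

n(acid) = 0.2100 x 0.02919 = 0.006130 mol; n(NaOH) added = 0.3282 x 0.02941 = 0.009652 mol.
Base is in excess by 0.009652 - 0.006130 = 0.003522 mol in a total volume of 0.05860 L.
[OH^-] = 0.003522/0.05860 = 0.06011 M, so pOH = 1.22 and pH = 14.00 - 1.22 = 12.78.

12.78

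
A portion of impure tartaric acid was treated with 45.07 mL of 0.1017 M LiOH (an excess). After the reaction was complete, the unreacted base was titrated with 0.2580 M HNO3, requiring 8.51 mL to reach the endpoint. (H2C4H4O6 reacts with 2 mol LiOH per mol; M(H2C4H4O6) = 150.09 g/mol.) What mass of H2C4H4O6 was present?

0.179 g

Total n(LiOH) added = 0.1017 x 0.04507 = 0.004584 mol.
n(HNO3) used = 0.2580 x 0.008510 = 0.002196 mol, which equals the excess n(LiOH).
So n(LiOH) consumed by the sample = 0.004584 - 0.002196 = 0.002388 mol.
n(H2C4H4O6) = 0.002388 / 2 = 0.001194 mol.
mass = 0.001194 mol x 150.09 g/mol = 0.179 g.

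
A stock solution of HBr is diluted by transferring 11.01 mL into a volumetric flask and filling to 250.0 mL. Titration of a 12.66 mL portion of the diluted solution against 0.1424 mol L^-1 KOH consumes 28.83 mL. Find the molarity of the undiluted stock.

7.36 M

n(KOH) = 0.1424 x 0.02883 = 0.004105 mol.
n(HBr) in the aliquot = 0.004105 mol.
[diluted HBr] = 0.004105 / 0.01266 = 0.3243 M.
Dilution factor = 250.0/11.01 = 22.71, so [stock] = 0.3243 x 22.71 = 7.36 M.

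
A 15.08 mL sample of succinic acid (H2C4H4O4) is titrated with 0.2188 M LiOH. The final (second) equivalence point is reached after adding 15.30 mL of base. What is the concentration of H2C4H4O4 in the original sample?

n(LiOH) = 0.2188 x 0.01530 = 0.003348 mol.
At the final (second) equivalence point, 2 mol OH^- react per mol H2C4H4O4, so n(H2C4H4O4) = 0.003348 / 2 = 0.001674 mol.
[H2C4H4O4] = 0.001674 / 0.01508 L = 0.111 M.

0.111 M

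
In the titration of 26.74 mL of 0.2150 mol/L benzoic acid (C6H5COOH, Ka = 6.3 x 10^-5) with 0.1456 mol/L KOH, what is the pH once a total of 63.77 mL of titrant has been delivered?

12.59

n(acid) = 0.2150 x 0.02674 = 0.005749 mol; n(KOH) added = 0.1456 x 0.06377 = 0.009285 mol.
Base is in excess by 0.009285 - 0.005749 = 0.003536 mol in a total volume of 0.09051 L.
[OH^-] = 0.003536/0.09051 = 0.03907 M, so pOH = 1.41 and pH = 14.00 - 1.41 = 12.59.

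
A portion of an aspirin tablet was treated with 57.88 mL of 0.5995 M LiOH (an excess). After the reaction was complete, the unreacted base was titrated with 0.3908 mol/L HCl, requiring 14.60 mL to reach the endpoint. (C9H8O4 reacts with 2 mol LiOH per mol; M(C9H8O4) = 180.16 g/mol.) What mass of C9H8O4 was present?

Total n(LiOH) added = 0.5995 x 0.05788 = 0.03470 mol.
n(HCl) used = 0.3908 x 0.01460 = 0.005706 mol, which equals the excess n(LiOH).
So n(LiOH) consumed by the sample = 0.03470 - 0.005706 = 0.02899 mol.
n(C9H8O4) = 0.02899 / 2 = 0.01450 mol.
mass = 0.01450 mol x 180.16 g/mol = 2.61 g.

2.61 g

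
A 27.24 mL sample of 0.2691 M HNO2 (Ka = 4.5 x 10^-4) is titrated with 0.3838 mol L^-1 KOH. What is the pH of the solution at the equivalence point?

n(HNO2) = 0.2691 x 0.02724 = 0.007330 mol; V(KOH) at equivalence = 0.007330/0.3838 = 0.01910 L.
At equivalence all the acid is converted to NO2-; total volume = 0.02724 + 0.01910 = 0.04634 L, so [NO2-] = 0.007330/0.04634 = 0.1582 M.
Kb = Kw/Ka = 1.0e-14 / 4.5 x 10^-4 = 2.22e-11.
[OH^-] = sqrt(Kb x [NO2-]) = sqrt(2.22e-11 x 0.1582) = 1.87e-6 M.
pOH = 5.73, so pH = 14.00 - 5.73 = 8.27.

8.27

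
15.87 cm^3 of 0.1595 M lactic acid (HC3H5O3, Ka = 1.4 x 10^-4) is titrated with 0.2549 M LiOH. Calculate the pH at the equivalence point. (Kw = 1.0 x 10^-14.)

8.42

n(HC3H5O3) = 0.1595 x 0.01587 = 0.002531 mol; V(LiOH) at equivalence = 0.002531/0.2549 = 0.009930 L.
At equivalence all the acid is converted to C3H5O3-; total volume = 0.01587 + 0.009930 = 0.02580 L, so [C3H5O3-] = 0.002531/0.02580 = 0.09811 M.
Kb = Kw/Ka = 1.0e-14 / 1.4 x 10^-4 = 7.14e-11.
[OH^-] = sqrt(Kb x [C3H5O3-]) = sqrt(7.14e-11 x 0.09811) = 2.65e-6 M.
pOH = 5.58, so pH = 14.00 - 5.58 = 8.42.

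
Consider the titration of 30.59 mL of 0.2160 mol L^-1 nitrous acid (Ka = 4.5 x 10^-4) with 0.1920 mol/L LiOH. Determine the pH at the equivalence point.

8.18

n(HNO2) = 0.2160 x 0.03059 = 0.006607 mol; V(LiOH) at equivalence = 0.006607/0.1920 = 0.03441 L.
At equivalence all the acid is converted to NO2-; total volume = 0.03059 + 0.03441 = 0.06500 L, so [NO2-] = 0.006607/0.06500 = 0.1016 M.
Kb = Kw/Ka = 1.0e-14 / 4.5 x 10^-4 = 2.22e-11.
[OH^-] = sqrt(Kb x [NO2-]) = sqrt(2.22e-11 x 0.1016) = 1.50e-6 M.
pOH = 5.82, so pH = 14.00 - 5.82 = 8.18.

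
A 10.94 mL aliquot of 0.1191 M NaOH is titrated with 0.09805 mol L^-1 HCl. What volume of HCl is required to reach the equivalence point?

n(NaOH) = 0.1191 mol/L x 0.01094 L = 0.001303 mol.
At equivalence n(HCl) = n(NaOH) = 0.001303 mol.
V(HCl) = 0.001303 / 0.09805 = 0.01329 L = 13.3 mL.

13.3 mL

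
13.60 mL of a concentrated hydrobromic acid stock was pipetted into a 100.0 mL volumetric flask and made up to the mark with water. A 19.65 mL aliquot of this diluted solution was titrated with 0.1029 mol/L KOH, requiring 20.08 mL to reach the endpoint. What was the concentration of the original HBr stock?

0.773 M

n(KOH) = 0.1029 x 0.02008 = 0.002066 mol.
n(HBr) in the aliquot = 0.002066 mol.
[diluted HBr] = 0.002066 / 0.01965 = 0.1052 M.
Dilution factor = 100.0/13.60 = 7.353, so [stock] = 0.1052 x 7.353 = 0.773 M.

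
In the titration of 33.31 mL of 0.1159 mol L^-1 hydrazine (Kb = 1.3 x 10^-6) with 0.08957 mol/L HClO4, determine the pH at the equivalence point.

4.71

n(N2H4) = 0.1159 x 0.03331 = 0.003861 mol; V(HClO4) at equivalence = 0.003861/0.08957 = 0.04310 L.
At equivalence the base is fully converted to N2H5+; total volume = 0.07641 L, so [N2H5+] = 0.003861/0.07641 = 0.05052 M.
Ka(N2H5+) = Kw/Kb = 1.0e-14 / 1.3 x 10^-6 = 7.69e-9.
[H^+] = sqrt(Ka x [N2H5+]) = sqrt(7.69e-9 x 0.05052) = 1.97e-5 M.
pH = -log(1.97e-5) = 4.71.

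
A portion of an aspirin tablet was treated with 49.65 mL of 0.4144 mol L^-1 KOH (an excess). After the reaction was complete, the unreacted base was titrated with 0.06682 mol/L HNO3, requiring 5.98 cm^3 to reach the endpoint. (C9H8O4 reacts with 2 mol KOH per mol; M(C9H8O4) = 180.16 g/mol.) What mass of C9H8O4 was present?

1.82 g

Total n(KOH) added = 0.4144 x 0.04965 = 0.02057 mol.
n(HNO3) used = 0.06682 x 0.005980 = 0.0003996 mol, which equals the excess n(KOH).
So n(KOH) consumed by the sample = 0.02057 - 0.0003996 = 0.02018 mol.
n(C9H8O4) = 0.02018 / 2 = 0.01009 mol.
mass = 0.01009 mol x 180.16 g/mol = 1.82 g.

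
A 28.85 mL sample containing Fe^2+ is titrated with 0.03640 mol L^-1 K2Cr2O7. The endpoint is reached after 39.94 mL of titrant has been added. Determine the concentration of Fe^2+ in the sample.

n(K2Cr2O7) = 0.03640 x 0.03994 = 0.001454 mol.
From the balanced equation, 1 mol K2Cr2O7 reacts with 6 mol Fe^2+, so n(Fe^2+) = 0.001454 x 6/1 = 0.008723 mol.
[Fe^2+] = 0.008723 / 0.02885 L = 0.302 M.

0.302 M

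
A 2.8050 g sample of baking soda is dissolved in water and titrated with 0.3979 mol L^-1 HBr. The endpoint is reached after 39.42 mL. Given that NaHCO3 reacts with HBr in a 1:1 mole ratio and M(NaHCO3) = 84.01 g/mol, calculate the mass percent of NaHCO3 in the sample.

n(HBr) = 0.3979 x 0.03942 = 0.01569 mol.
n(NaHCO3) = 0.01569 / 1 = 0.01569 mol.
mass of NaHCO3 = 0.01569 x 84.01 = 1.318 g.
% purity = 1.318 / 2.8050 x 100 = 47.0%.

47.0%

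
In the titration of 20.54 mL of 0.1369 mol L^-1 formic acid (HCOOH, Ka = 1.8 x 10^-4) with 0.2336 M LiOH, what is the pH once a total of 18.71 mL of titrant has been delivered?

n(acid) = 0.1369 x 0.02054 = 0.002812 mol; n(LiOH) added = 0.2336 x 0.01871 = 0.004371 mol.
Base is in excess by 0.004371 - 0.002812 = 0.001559 mol in a total volume of 0.03925 L.
[OH^-] = 0.001559/0.03925 = 0.03971 M, so pOH = 1.40 and pH = 14.00 - 1.40 = 12.60.

12.60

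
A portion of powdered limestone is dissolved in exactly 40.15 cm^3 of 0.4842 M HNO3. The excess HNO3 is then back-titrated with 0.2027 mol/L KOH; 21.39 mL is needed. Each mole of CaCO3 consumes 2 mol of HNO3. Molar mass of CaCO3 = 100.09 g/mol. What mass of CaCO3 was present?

Total n(HNO3) added = 0.4842 x 0.04015 = 0.01944 mol.
n(KOH) used = 0.2027 x 0.02139 = 0.004336 mol, which equals the excess n(HNO3).
So n(HNO3) consumed by the sample = 0.01944 - 0.004336 = 0.01510 mol.
n(CaCO3) = 0.01510 / 2 = 0.007552 mol.
mass = 0.007552 mol x 100.09 g/mol = 0.756 g.

0.756 g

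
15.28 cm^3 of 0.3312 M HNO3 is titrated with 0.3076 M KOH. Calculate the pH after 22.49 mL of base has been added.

n(acid) = 0.3312 x 0.01528 = 0.005061 mol; n(KOH) added = 0.3076 x 0.02249 = 0.006918 mol.
Base is in excess by 0.006918 - 0.005061 = 0.001857 mol in a total volume of 0.03777 L.
[OH^-] = 0.001857/0.03777 = 0.04917 M, so pOH = 1.31 and pH = 14.00 - 1.31 = 12.69.

12.69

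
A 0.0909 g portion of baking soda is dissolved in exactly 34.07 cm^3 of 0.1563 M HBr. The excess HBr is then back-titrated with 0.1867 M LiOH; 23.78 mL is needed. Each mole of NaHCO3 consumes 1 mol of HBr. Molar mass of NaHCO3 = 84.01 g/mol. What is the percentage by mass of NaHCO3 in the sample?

Total n(HBr) added = 0.1563 x 0.03407 = 0.005325 mol.
n(LiOH) used = 0.1867 x 0.02378 = 0.004440 mol, which equals the excess n(HBr).
So n(HBr) consumed by the sample = 0.005325 - 0.004440 = 0.0008854 mol.
n(NaHCO3) = 0.0008854 / 1 = 0.0008854 mol.
mass NaHCO3 = 0.0008854 x 84.01 = 0.07438 g, so %NaHCO3 = 0.07438/0.0909 x 100 = 81.8%.

81.8%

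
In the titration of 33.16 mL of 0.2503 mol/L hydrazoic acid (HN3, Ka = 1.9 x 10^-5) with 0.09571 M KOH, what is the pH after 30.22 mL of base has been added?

Initial n(HN3) = 0.2503 x 0.03316 = 0.008300 mol.
n(KOH) added = 0.09571 x 0.03022 = 0.002892 mol, converting that many moles of HN3 to N3-.
Remaining n(HN3) = 0.005408 mol; n(N3-) = 0.002892 mol.
By Henderson-Hasselbalch, pH = pKa + log([A^-]/[HA]) = 4.72 + log(0.002892/0.005408) = 4.72 + (-0.27) = 4.45.

4.45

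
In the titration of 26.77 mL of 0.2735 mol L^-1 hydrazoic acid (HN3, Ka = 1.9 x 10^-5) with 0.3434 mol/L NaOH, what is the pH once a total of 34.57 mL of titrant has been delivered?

n(acid) = 0.2735 x 0.02677 = 0.007322 mol; n(NaOH) added = 0.3434 x 0.03457 = 0.01187 mol.
Base is in excess by 0.01187 - 0.007322 = 0.004550 mol in a total volume of 0.06134 L.
[OH^-] = 0.004550/0.06134 = 0.07417 M, so pOH = 1.13 and pH = 14.00 - 1.13 = 12.87.

12.87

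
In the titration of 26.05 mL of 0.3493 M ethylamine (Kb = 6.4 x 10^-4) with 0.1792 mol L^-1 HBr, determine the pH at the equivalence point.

5.87

n(C2H5NH2) = 0.3493 x 0.02605 = 0.009099 mol; V(HBr) at equivalence = 0.009099/0.1792 = 0.05078 L.
At equivalence the base is fully converted to C2H5NH3+; total volume = 0.07683 L, so [C2H5NH3+] = 0.009099/0.07683 = 0.1184 M.
Ka(C2H5NH3+) = Kw/Kb = 1.0e-14 / 6.4 x 10^-4 = 1.56e-11.
[H^+] = sqrt(Ka x [C2H5NH3+]) = sqrt(1.56e-11 x 0.1184) = 1.36e-6 M.
pH = -log(1.36e-6) = 5.87.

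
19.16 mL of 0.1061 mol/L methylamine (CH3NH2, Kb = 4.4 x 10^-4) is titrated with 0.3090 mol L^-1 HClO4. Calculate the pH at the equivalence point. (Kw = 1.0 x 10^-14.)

5.87

n(CH3NH2) = 0.1061 x 0.01916 = 0.002033 mol; V(HClO4) at equivalence = 0.002033/0.3090 = 0.006579 L.
At equivalence the base is fully converted to CH3NH3+; total volume = 0.02574 L, so [CH3NH3+] = 0.002033/0.02574 = 0.07898 M.
Ka(CH3NH3+) = Kw/Kb = 1.0e-14 / 4.4 x 10^-4 = 2.27e-11.
[H^+] = sqrt(Ka x [CH3NH3+]) = sqrt(2.27e-11 x 0.07898) = 1.34e-6 M.
pH = -log(1.34e-6) = 5.87.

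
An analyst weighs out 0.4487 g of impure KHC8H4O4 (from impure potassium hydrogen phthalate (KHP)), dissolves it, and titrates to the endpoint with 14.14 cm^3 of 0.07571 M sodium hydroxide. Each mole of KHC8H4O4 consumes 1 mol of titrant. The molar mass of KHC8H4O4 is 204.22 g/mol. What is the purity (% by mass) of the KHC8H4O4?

48.7%

n(NaOH) = 0.07571 x 0.01414 = 0.001071 mol.
n(KHC8H4O4) = 0.001071 / 1 = 0.001071 mol.
mass of KHC8H4O4 = 0.001071 x 204.22 = 0.2186 g.
% purity = 0.2186 / 0.4487 x 100 = 48.7%.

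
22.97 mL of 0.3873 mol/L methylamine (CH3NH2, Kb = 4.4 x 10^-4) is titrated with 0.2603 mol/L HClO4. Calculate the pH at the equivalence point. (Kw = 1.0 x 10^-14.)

5.73

n(CH3NH2) = 0.3873 x 0.02297 = 0.008896 mol; V(HClO4) at equivalence = 0.008896/0.2603 = 0.03418 L.
At equivalence the base is fully converted to CH3NH3+; total volume = 0.05715 L, so [CH3NH3+] = 0.008896/0.05715 = 0.1557 M.
Ka(CH3NH3+) = Kw/Kb = 1.0e-14 / 4.4 x 10^-4 = 2.27e-11.
[H^+] = sqrt(Ka x [CH3NH3+]) = sqrt(2.27e-11 x 0.1557) = 1.88e-6 M.
pH = -log(1.88e-6) = 5.73.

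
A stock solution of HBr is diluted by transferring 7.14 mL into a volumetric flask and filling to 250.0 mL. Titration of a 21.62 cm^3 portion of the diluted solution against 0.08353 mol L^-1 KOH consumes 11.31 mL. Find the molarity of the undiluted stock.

n(KOH) = 0.08353 x 0.01131 = 0.0009447 mol.
n(HBr) in the aliquot = 0.0009447 mol.
[diluted HBr] = 0.0009447 / 0.02162 = 0.04370 M.
Dilution factor = 250.0/7.140 = 35.01, so [stock] = 0.04370 x 35.01 = 1.53 M.

1.53 M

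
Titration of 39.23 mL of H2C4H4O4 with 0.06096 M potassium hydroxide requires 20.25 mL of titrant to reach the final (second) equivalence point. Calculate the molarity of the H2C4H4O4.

n(KOH) = 0.06096 x 0.02025 = 0.001234 mol.
At the final (second) equivalence point, 2 mol OH^- react per mol H2C4H4O4, so n(H2C4H4O4) = 0.001234 / 2 = 0.0006172 mol.
[H2C4H4O4] = 0.0006172 / 0.03923 L = 0.0157 M.

0.0157 M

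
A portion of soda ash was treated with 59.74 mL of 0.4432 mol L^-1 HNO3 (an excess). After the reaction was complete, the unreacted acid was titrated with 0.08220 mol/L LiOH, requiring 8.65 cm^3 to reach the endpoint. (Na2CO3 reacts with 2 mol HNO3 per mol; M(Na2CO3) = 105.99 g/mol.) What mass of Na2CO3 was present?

Total n(HNO3) added = 0.4432 x 0.05974 = 0.02648 mol.
n(LiOH) used = 0.08220 x 0.008650 = 0.0007110 mol, which equals the excess n(HNO3).
So n(HNO3) consumed by the sample = 0.02648 - 0.0007110 = 0.02577 mol.
n(Na2CO3) = 0.02577 / 2 = 0.01288 mol.
mass = 0.01288 mol x 105.99 g/mol = 1.37 g.

1.37 g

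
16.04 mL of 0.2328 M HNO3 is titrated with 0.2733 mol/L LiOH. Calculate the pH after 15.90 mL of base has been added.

n(acid) = 0.2328 x 0.01604 = 0.003734 mol; n(LiOH) added = 0.2733 x 0.01590 = 0.004345 mol.
Base is in excess by 0.004345 - 0.003734 = 0.0006114 mol in a total volume of 0.03194 L.
[OH^-] = 0.0006114/0.03194 = 0.01914 M, so pOH = 1.72 and pH = 14.00 - 1.72 = 12.28.

12.28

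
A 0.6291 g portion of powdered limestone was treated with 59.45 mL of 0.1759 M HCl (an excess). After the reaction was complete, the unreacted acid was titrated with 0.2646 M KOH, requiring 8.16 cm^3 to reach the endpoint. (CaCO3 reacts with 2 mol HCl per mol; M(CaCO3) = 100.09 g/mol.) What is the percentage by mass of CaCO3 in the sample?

Total n(HCl) added = 0.1759 x 0.05945 = 0.01046 mol.
n(KOH) used = 0.2646 x 0.008160 = 0.002159 mol, which equals the excess n(HCl).
So n(HCl) consumed by the sample = 0.01046 - 0.002159 = 0.008298 mol.
n(CaCO3) = 0.008298 / 2 = 0.004149 mol.
mass CaCO3 = 0.004149 x 100.09 = 0.4153 g, so %CaCO3 = 0.4153/0.6291 x 100 = 66.0%.

66.0%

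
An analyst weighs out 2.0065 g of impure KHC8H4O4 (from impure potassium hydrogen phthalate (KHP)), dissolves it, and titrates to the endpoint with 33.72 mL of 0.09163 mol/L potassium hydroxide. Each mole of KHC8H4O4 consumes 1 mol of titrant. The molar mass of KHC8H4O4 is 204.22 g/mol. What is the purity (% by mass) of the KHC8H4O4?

31.4%

n(KOH) = 0.09163 x 0.03372 = 0.003090 mol.
n(KHC8H4O4) = 0.003090 / 1 = 0.003090 mol.
mass of KHC8H4O4 = 0.003090 x 204.22 = 0.6310 g.
% purity = 0.6310 / 2.0065 x 100 = 31.4%.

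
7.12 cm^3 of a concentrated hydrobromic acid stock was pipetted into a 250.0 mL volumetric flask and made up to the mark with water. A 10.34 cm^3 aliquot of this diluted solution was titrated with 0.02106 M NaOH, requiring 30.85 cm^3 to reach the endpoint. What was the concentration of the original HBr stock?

2.21 M

n(NaOH) = 0.02106 x 0.03085 = 0.0006497 mol.
n(HBr) in the aliquot = 0.0006497 mol.
[diluted HBr] = 0.0006497 / 0.01034 = 0.06283 M.
Dilution factor = 250.0/7.120 = 35.11, so [stock] = 0.06283 x 35.11 = 2.21 M.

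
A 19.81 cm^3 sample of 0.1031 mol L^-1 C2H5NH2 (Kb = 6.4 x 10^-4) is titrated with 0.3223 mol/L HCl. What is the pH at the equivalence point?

5.96

n(C2H5NH2) = 0.1031 x 0.01981 = 0.002042 mol; V(HCl) at equivalence = 0.002042/0.3223 = 0.006337 L.
At equivalence the base is fully converted to C2H5NH3+; total volume = 0.02615 L, so [C2H5NH3+] = 0.002042/0.02615 = 0.07811 M.
Ka(C2H5NH3+) = Kw/Kb = 1.0e-14 / 6.4 x 10^-4 = 1.56e-11.
[H^+] = sqrt(Ka x [C2H5NH3+]) = sqrt(1.56e-11 x 0.07811) = 1.10e-6 M.
pH = -log(1.10e-6) = 5.96.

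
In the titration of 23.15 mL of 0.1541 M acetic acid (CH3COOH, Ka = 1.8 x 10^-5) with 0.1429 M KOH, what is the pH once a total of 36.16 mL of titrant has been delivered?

12.43

n(acid) = 0.1541 x 0.02315 = 0.003567 mol; n(KOH) added = 0.1429 x 0.03616 = 0.005167 mol.
Base is in excess by 0.005167 - 0.003567 = 0.001600 mol in a total volume of 0.05931 L.
[OH^-] = 0.001600/0.05931 = 0.02697 M, so pOH = 1.57 and pH = 14.00 - 1.57 = 12.43.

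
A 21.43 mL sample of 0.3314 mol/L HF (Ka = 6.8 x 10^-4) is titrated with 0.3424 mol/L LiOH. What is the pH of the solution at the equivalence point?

8.20

n(HF) = 0.3314 x 0.02143 = 0.007102 mol; V(LiOH) at equivalence = 0.007102/0.3424 = 0.02074 L.
At equivalence all the acid is converted to F-; total volume = 0.02143 + 0.02074 = 0.04217 L, so [F-] = 0.007102/0.04217 = 0.1684 M.
Kb = Kw/Ka = 1.0e-14 / 6.8 x 10^-4 = 1.47e-11.
[OH^-] = sqrt(Kb x [F-]) = sqrt(1.47e-11 x 0.1684) = 1.57e-6 M.
pOH = 5.80, so pH = 14.00 - 5.80 = 8.20.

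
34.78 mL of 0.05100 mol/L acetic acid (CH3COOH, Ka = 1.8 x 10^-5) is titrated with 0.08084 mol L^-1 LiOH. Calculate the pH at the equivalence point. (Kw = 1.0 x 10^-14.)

n(CH3COOH) = 0.05100 x 0.03478 = 0.001774 mol; V(LiOH) at equivalence = 0.001774/0.08084 = 0.02194 L.
At equivalence all the acid is converted to CH3COO-; total volume = 0.03478 + 0.02194 = 0.05672 L, so [CH3COO-] = 0.001774/0.05672 = 0.03127 M.
Kb = Kw/Ka = 1.0e-14 / 1.8 x 10^-5 = 5.56e-10.
[OH^-] = sqrt(Kb x [CH3COO-]) = sqrt(5.56e-10 x 0.03127) = 4.17e-6 M.
pOH = 5.38, so pH = 14.00 - 5.38 = 8.62.

8.62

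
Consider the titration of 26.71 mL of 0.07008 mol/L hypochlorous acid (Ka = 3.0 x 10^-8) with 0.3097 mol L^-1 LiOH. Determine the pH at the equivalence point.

n(HClO) = 0.07008 x 0.02671 = 0.001872 mol; V(LiOH) at equivalence = 0.001872/0.3097 = 0.006044 L.
At equivalence all the acid is converted to ClO-; total volume = 0.02671 + 0.006044 = 0.03275 L, so [ClO-] = 0.001872/0.03275 = 0.05715 M.
Kb = Kw/Ka = 1.0e-14 / 3.0 x 10^-8 = 3.33e-7.
[OH^-] = sqrt(Kb x [ClO-]) = sqrt(3.33e-7 x 0.05715) = 0.000138 M.
pOH = 3.86, so pH = 14.00 - 3.86 = 10.14.

10.14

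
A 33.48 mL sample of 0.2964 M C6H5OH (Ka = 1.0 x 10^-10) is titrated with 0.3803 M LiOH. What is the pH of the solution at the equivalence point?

n(C6H5OH) = 0.2964 x 0.03348 = 0.009923 mol; V(LiOH) at equivalence = 0.009923/0.3803 = 0.02609 L.
At equivalence all the acid is converted to C6H5O-; total volume = 0.03348 + 0.02609 = 0.05957 L, so [C6H5O-] = 0.009923/0.05957 = 0.1666 M.
Kb = Kw/Ka = 1.0e-14 / 1.0 x 10^-10 = 0.000100.
[OH^-] = sqrt(Kb x [C6H5O-]) = sqrt(0.000100 x 0.1666) = 0.00408 M.
pOH = 2.39, so pH = 14.00 - 2.39 = 11.61.

11.61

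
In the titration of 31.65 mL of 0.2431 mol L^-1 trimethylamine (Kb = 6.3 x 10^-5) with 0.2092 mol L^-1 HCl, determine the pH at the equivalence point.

n((CH3)3N) = 0.2431 x 0.03165 = 0.007694 mol; V(HCl) at equivalence = 0.007694/0.2092 = 0.03678 L.
At equivalence the base is fully converted to (CH3)3NH+; total volume = 0.06843 L, so [(CH3)3NH+] = 0.007694/0.06843 = 0.1124 M.
Ka((CH3)3NH+) = Kw/Kb = 1.0e-14 / 6.3 x 10^-5 = 1.59e-10.
[H^+] = sqrt(Ka x [(CH3)3NH+]) = sqrt(1.59e-10 x 0.1124) = 4.22e-6 M.
pH = -log(4.22e-6) = 5.37.

5.37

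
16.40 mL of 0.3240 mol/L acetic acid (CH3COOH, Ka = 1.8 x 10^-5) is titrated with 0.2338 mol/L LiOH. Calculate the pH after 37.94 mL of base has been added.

12.82

n(acid) = 0.3240 x 0.01640 = 0.005314 mol; n(LiOH) added = 0.2338 x 0.03794 = 0.008870 mol.
Base is in excess by 0.008870 - 0.005314 = 0.003557 mol in a total volume of 0.05434 L.
[OH^-] = 0.003557/0.05434 = 0.06545 M, so pOH = 1.18 and pH = 14.00 - 1.18 = 12.82.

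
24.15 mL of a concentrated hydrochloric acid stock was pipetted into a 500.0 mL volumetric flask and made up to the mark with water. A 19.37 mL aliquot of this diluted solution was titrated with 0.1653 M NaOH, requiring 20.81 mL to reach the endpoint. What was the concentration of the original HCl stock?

3.68 M

n(NaOH) = 0.1653 x 0.02081 = 0.003440 mol.
n(HCl) in the aliquot = 0.003440 mol.
[diluted HCl] = 0.003440 / 0.01937 = 0.1776 M.
Dilution factor = 500.0/24.15 = 20.70, so [stock] = 0.1776 x 20.70 = 3.68 M.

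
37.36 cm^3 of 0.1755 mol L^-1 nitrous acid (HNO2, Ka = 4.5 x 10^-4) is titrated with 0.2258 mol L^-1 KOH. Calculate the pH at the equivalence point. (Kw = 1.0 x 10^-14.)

8.17

n(HNO2) = 0.1755 x 0.03736 = 0.006557 mol; V(KOH) at equivalence = 0.006557/0.2258 = 0.02904 L.
At equivalence all the acid is converted to NO2-; total volume = 0.03736 + 0.02904 = 0.06640 L, so [NO2-] = 0.006557/0.06640 = 0.09875 M.
Kb = Kw/Ka = 1.0e-14 / 4.5 x 10^-4 = 2.22e-11.
[OH^-] = sqrt(Kb x [NO2-]) = sqrt(2.22e-11 x 0.09875) = 1.48e-6 M.
pOH = 5.83, so pH = 14.00 - 5.83 = 8.17.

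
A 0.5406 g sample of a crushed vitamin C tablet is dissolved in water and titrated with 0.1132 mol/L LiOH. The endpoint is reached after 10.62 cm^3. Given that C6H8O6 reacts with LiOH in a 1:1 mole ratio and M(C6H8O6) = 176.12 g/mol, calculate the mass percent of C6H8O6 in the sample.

39.2%

n(LiOH) = 0.1132 x 0.01062 = 0.001202 mol.
n(C6H8O6) = 0.001202 / 1 = 0.001202 mol.
mass of C6H8O6 = 0.001202 x 176.12 = 0.2117 g.
% purity = 0.2117 / 0.5406 x 100 = 39.2%.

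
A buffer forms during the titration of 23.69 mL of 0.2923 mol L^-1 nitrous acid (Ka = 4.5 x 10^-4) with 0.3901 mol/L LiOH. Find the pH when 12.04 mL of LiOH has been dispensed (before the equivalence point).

3.67

Initial n(HNO2) = 0.2923 x 0.02369 = 0.006925 mol.
n(LiOH) added = 0.3901 x 0.01204 = 0.004697 mol, converting that many moles of HNO2 to NO2-.
Remaining n(HNO2) = 0.002228 mol; n(NO2-) = 0.004697 mol.
By Henderson-Hasselbalch, pH = pKa + log([A^-]/[HA]) = 3.35 + log(0.004697/0.002228) = 3.35 + (+0.32) = 3.67.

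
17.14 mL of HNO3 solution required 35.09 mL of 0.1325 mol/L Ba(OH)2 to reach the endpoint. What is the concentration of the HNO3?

0.543 M

n(Ba(OH)2) delivered = 0.1325 x 0.03509 = 0.004649 mol.
The reaction is 2 HNO3 + 1 Ba(OH)2, so n(HNO3) = 0.004649 x 2/1 = 0.009299 mol.
[HNO3] = 0.009299 mol / 0.01714 L = 0.543 M.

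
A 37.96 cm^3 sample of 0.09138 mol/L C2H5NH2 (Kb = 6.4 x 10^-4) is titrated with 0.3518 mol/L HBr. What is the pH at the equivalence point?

n(C2H5NH2) = 0.09138 x 0.03796 = 0.003469 mol; V(HBr) at equivalence = 0.003469/0.3518 = 0.009860 L.
At equivalence the base is fully converted to C2H5NH3+; total volume = 0.04782 L, so [C2H5NH3+] = 0.003469/0.04782 = 0.07254 M.
Ka(C2H5NH3+) = Kw/Kb = 1.0e-14 / 6.4 x 10^-4 = 1.56e-11.
[H^+] = sqrt(Ka x [C2H5NH3+]) = sqrt(1.56e-11 x 0.07254) = 1.06e-6 M.
pH = -log(1.06e-6) = 5.97.

5.97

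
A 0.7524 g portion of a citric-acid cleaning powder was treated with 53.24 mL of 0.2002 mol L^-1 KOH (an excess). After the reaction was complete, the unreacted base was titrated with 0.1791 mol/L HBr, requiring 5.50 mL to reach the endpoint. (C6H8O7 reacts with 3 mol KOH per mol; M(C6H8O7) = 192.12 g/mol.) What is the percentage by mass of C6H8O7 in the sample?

82.3%

Total n(KOH) added = 0.2002 x 0.05324 = 0.01066 mol.
n(HBr) used = 0.1791 x 0.005500 = 0.0009851 mol, which equals the excess n(KOH).
So n(KOH) consumed by the sample = 0.01066 - 0.0009851 = 0.009674 mol.
n(C6H8O7) = 0.009674 / 3 = 0.003225 mol.
mass C6H8O7 = 0.003225 x 192.12 = 0.6195 g, so %C6H8O7 = 0.6195/0.7524 x 100 = 82.3%.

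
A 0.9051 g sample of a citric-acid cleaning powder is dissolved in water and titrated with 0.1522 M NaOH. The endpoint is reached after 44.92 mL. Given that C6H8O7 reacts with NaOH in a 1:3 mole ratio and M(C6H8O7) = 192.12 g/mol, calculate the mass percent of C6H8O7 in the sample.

n(NaOH) = 0.1522 x 0.04492 = 0.006837 mol.
n(C6H8O7) = 0.006837 / 3 = 0.002279 mol.
mass of C6H8O7 = 0.002279 x 192.12 = 0.4378 g.
% purity = 0.4378 / 0.9051 x 100 = 48.4%.

48.4%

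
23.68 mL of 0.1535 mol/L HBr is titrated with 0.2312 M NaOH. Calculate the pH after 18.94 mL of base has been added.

12.24

n(acid) = 0.1535 x 0.02368 = 0.003635 mol; n(NaOH) added = 0.2312 x 0.01894 = 0.004379 mol.
Base is in excess by 0.004379 - 0.003635 = 0.0007440 mol in a total volume of 0.04262 L.
[OH^-] = 0.0007440/0.04262 = 0.01746 M, so pOH = 1.76 and pH = 14.00 - 1.76 = 12.24.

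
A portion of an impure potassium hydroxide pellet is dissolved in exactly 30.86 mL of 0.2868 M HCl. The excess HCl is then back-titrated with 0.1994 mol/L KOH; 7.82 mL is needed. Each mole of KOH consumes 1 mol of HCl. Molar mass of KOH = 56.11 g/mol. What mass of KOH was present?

Total n(HCl) added = 0.2868 x 0.03086 = 0.008851 mol.
n(KOH) used = 0.1994 x 0.007820 = 0.001559 mol, which equals the excess n(HCl).
So n(HCl) consumed by the sample = 0.008851 - 0.001559 = 0.007291 mol.
n(KOH) = 0.007291 / 1 = 0.007291 mol.
mass = 0.007291 mol x 56.11 g/mol = 0.409 g.

0.409 g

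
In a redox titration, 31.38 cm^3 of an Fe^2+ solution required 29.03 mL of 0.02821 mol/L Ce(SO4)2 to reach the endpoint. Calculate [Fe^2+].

0.0261 M

n(Ce(SO4)2) = 0.02821 x 0.02903 = 0.0008189 mol.
From the balanced equation, 1 mol Ce(SO4)2 reacts with 1 mol Fe^2+, so n(Fe^2+) = 0.0008189 x 1/1 = 0.0008189 mol.
[Fe^2+] = 0.0008189 / 0.03138 L = 0.0261 M.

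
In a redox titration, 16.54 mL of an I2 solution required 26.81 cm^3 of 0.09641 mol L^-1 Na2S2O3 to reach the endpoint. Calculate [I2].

0.0781 M

n(Na2S2O3) = 0.09641 x 0.02681 = 0.002585 mol.
From the balanced equation, 2 mol Na2S2O3 reacts with 1 mol I2, so n(I2) = 0.002585 x 1/2 = 0.001292 mol.
[I2] = 0.001292 / 0.01654 L = 0.0781 M.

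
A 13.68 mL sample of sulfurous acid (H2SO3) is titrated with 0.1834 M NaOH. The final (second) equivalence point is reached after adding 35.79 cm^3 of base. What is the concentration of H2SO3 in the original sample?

0.240 M

n(NaOH) = 0.1834 x 0.03579 = 0.006564 mol.
At the final (second) equivalence point, 2 mol OH^- react per mol H2SO3, so n(H2SO3) = 0.006564 / 2 = 0.003282 mol.
[H2SO3] = 0.003282 / 0.01368 L = 0.240 M.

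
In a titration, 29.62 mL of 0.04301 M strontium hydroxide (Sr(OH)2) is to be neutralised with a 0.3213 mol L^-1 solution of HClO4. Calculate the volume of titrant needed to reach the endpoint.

n(Sr(OH)2) = 0.04301 mol/L x 0.02962 L = 0.001274 mol.
The neutralisation is 1 Sr(OH)2 : 2 HClO4, so n(HClO4) = 0.001274 x 2/1 = 0.002548 mol.
V(HClO4) = 0.002548 / 0.3213 = 0.007930 L = 7.93 mL.

7.93 mL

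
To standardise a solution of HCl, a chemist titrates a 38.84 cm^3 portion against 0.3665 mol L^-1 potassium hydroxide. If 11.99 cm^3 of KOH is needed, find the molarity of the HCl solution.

n(KOH) delivered = 0.3665 x 0.01199 = 0.004394 mol.
For a 1:1 reaction, n(HCl) = 0.004394 mol.
[HCl] = 0.004394 mol / 0.03884 L = 0.113 M.

0.113 M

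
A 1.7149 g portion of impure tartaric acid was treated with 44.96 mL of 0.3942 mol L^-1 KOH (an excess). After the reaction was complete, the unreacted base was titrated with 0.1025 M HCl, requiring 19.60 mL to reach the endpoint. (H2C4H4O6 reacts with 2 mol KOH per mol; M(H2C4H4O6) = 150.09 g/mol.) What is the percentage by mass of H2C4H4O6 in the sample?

68.8%

Total n(KOH) added = 0.3942 x 0.04496 = 0.01772 mol.
n(HCl) used = 0.1025 x 0.01960 = 0.002009 mol, which equals the excess n(KOH).
So n(KOH) consumed by the sample = 0.01772 - 0.002009 = 0.01571 mol.
n(H2C4H4O6) = 0.01571 / 2 = 0.007857 mol.
mass H2C4H4O6 = 0.007857 x 150.09 = 1.179 g, so %H2C4H4O6 = 1.179/1.7149 x 100 = 68.8%.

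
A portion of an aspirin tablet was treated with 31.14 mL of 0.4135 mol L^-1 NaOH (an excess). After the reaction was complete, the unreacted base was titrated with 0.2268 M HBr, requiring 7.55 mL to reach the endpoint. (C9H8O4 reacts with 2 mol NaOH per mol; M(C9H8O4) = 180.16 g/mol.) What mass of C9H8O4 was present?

Total n(NaOH) added = 0.4135 x 0.03114 = 0.01288 mol.
n(HBr) used = 0.2268 x 0.007550 = 0.001712 mol, which equals the excess n(NaOH).
So n(NaOH) consumed by the sample = 0.01288 - 0.001712 = 0.01116 mol.
n(C9H8O4) = 0.01116 / 2 = 0.005582 mol.
mass = 0.005582 mol x 180.16 g/mol = 1.01 g.

1.01 g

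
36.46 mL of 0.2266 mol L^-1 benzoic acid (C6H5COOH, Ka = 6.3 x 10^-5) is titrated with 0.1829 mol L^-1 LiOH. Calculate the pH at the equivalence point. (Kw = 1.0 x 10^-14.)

n(C6H5COOH) = 0.2266 x 0.03646 = 0.008262 mol; V(LiOH) at equivalence = 0.008262/0.1829 = 0.04517 L.
At equivalence all the acid is converted to C6H5COO-; total volume = 0.03646 + 0.04517 = 0.08163 L, so [C6H5COO-] = 0.008262/0.08163 = 0.1012 M.
Kb = Kw/Ka = 1.0e-14 / 6.3 x 10^-5 = 1.59e-10.
[OH^-] = sqrt(Kb x [C6H5COO-]) = sqrt(1.59e-10 x 0.1012) = 4.01e-6 M.
pOH = 5.40, so pH = 14.00 - 5.40 = 8.60.

8.60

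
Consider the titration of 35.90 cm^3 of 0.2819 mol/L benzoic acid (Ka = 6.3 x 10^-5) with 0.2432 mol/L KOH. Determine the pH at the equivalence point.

8.66

n(C6H5COOH) = 0.2819 x 0.03590 = 0.01012 mol; V(KOH) at equivalence = 0.01012/0.2432 = 0.04161 L.
At equivalence all the acid is converted to C6H5COO-; total volume = 0.03590 + 0.04161 = 0.07751 L, so [C6H5COO-] = 0.01012/0.07751 = 0.1306 M.
Kb = Kw/Ka = 1.0e-14 / 6.3 x 10^-5 = 1.59e-10.
[OH^-] = sqrt(Kb x [C6H5COO-]) = sqrt(1.59e-10 x 0.1306) = 4.55e-6 M.
pOH = 5.34, so pH = 14.00 - 5.34 = 8.66.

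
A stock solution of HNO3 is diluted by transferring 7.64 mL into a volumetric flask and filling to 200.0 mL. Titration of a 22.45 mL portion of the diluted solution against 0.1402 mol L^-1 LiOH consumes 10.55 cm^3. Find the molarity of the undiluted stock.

1.72 M

n(LiOH) = 0.1402 x 0.01055 = 0.001479 mol.
n(HNO3) in the aliquot = 0.001479 mol.
[diluted HNO3] = 0.001479 / 0.02245 = 0.06588 M.
Dilution factor = 200.0/7.640 = 26.18, so [stock] = 0.06588 x 26.18 = 1.72 M.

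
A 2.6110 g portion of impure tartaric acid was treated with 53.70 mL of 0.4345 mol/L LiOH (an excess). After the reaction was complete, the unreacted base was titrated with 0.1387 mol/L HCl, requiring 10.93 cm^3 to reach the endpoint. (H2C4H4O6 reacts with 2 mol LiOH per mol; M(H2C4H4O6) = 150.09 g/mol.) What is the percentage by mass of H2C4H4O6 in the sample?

62.7%

Total n(LiOH) added = 0.4345 x 0.05370 = 0.02333 mol.
n(HCl) used = 0.1387 x 0.01093 = 0.001516 mol, which equals the excess n(LiOH).
So n(LiOH) consumed by the sample = 0.02333 - 0.001516 = 0.02182 mol.
n(H2C4H4O6) = 0.02182 / 2 = 0.01091 mol.
mass H2C4H4O6 = 0.01091 x 150.09 = 1.637 g, so %H2C4H4O6 = 1.637/2.6110 x 100 = 62.7%.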